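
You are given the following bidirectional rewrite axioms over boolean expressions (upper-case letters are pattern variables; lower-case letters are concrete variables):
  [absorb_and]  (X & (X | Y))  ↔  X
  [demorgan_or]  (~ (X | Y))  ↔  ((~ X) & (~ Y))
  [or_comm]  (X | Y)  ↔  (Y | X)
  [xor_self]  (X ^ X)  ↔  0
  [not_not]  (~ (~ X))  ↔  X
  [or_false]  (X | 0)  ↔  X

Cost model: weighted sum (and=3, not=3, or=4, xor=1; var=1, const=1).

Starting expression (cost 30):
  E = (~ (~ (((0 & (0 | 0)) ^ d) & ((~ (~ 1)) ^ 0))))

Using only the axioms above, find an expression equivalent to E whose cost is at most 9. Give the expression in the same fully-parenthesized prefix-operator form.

step 1: not_not (→) rewrites (~ (~ (((0 & (0 | 0)) ^ d) & ((~ (~ 1)) ^ 0)))) into (((0 & (0 | 0)) ^ d) & ((~ (~ 1)) ^ 0))
step 2: not_not (→) rewrites (~ (~ 1)) into 1, now (((0 & (0 | 0)) ^ d) & (1 ^ 0))
step 3: absorb_and (→) rewrites (0 & (0 | 0)) into 0, reaching cost 9 (bound 9)

((0 ^ d) & (1 ^ 0))   [cost 9]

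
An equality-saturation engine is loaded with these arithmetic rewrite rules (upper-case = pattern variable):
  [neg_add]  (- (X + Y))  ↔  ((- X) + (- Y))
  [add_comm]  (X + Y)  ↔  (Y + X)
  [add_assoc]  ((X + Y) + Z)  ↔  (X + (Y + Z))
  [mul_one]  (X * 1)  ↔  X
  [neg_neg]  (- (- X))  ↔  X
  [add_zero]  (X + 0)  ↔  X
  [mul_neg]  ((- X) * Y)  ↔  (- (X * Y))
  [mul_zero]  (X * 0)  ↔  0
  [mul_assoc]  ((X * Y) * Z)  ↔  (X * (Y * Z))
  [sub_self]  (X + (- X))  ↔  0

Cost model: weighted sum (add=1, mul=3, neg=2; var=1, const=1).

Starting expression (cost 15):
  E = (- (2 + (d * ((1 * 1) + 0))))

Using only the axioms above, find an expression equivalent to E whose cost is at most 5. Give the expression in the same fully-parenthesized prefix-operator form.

(1) ((1 * 1) + 0)  =[add_zero →]=  (1 * 1)    ⊢ (- (2 + (d * (1 * 1))))
(2) (1 * 1)  =[mul_one →]=  1    ⊢ (- (2 + (d * 1)))
(3) (d * 1)  =[mul_one →]=  d    ⊢ cost 5, within 5

(- (2 + d))   [cost 5]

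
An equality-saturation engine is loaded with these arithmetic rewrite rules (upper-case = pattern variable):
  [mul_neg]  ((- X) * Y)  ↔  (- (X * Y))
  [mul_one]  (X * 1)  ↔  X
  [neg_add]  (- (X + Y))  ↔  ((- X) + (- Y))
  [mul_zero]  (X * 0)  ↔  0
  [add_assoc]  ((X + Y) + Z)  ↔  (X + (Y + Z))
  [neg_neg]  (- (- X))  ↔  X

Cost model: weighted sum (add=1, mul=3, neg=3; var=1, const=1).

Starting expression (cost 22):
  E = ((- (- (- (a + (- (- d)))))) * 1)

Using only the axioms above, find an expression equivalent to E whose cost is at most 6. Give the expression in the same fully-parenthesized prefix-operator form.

(- (a + d))   [cost 6]

step 1: neg_neg (→) rewrites (- (- d)) into d, now ((- (- (- (a + d)))) * 1)
step 2: neg_neg (→) rewrites (- (- (a + d))) into (a + d), now ((- (a + d)) * 1)
step 3: mul_one (→) rewrites ((- (a + d)) * 1) into (- (a + d)), reaching cost 6 (bound 6)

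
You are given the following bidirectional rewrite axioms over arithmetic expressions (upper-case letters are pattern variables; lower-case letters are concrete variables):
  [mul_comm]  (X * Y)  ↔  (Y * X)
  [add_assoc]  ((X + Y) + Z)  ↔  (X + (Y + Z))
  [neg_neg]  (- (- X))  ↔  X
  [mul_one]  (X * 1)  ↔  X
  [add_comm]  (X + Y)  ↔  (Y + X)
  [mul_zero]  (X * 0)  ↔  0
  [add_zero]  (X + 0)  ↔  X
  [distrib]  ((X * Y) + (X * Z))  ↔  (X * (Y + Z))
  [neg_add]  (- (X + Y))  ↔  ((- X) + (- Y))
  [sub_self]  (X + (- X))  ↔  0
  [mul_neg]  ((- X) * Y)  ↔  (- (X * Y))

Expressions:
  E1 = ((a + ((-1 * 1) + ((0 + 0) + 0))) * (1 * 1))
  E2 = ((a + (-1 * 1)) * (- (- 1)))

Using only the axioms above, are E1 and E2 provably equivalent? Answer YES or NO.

YES

step 1: add_zero (→) rewrites (0 + 0) into 0, now ((a + ((-1 * 1) + (0 + 0))) * (1 * 1))
step 2: mul_one (→) rewrites (1 * 1) into 1, now ((a + ((-1 * 1) + (0 + 0))) * 1)
step 3: mul_one (→) rewrites ((a + ((-1 * 1) + (0 + 0))) * 1) into (a + ((-1 * 1) + (0 + 0)))
step 4: mul_one (→) rewrites (-1 * 1) into -1, now (a + (-1 + (0 + 0)))
step 5: add_zero (→) rewrites (0 + 0) into 0, now (a + (-1 + 0))
step 6: add_zero (→) rewrites (-1 + 0) into -1, now (a + -1)
step 7: mul_one (←) rewrites (a + -1) into ((a + -1) * 1)
step 8: neg_neg (←) rewrites 1 into (- (- 1)), now ((a + -1) * (- (- 1)))
step 9: mul_one (←) rewrites -1 into (-1 * 1), which is E2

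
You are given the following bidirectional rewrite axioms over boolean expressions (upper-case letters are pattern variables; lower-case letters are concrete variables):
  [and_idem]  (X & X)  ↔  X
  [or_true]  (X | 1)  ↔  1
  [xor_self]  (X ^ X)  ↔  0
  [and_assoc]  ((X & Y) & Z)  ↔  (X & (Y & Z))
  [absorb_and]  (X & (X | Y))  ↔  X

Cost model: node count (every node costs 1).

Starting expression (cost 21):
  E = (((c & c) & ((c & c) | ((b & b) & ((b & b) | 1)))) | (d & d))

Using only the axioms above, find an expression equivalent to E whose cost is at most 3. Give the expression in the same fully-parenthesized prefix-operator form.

step 1: absorb_and (→) rewrites ((b & b) & ((b & b) | 1)) into (b & b), now (((c & c) & ((c & c) | (b & b))) | (d & d))
step 2: and_idem (→) rewrites (b & b) into b, now (((c & c) & ((c & c) | b)) | (d & d))
step 3: absorb_and (→) rewrites ((c & c) & ((c & c) | b)) into (c & c), now ((c & c) | (d & d))
step 4: and_idem (→) rewrites (d & d) into d, now ((c & c) | d)
step 5: and_idem (→) rewrites (c & c) into c, reaching cost 3 (bound 3)

(c | d)   [cost 3]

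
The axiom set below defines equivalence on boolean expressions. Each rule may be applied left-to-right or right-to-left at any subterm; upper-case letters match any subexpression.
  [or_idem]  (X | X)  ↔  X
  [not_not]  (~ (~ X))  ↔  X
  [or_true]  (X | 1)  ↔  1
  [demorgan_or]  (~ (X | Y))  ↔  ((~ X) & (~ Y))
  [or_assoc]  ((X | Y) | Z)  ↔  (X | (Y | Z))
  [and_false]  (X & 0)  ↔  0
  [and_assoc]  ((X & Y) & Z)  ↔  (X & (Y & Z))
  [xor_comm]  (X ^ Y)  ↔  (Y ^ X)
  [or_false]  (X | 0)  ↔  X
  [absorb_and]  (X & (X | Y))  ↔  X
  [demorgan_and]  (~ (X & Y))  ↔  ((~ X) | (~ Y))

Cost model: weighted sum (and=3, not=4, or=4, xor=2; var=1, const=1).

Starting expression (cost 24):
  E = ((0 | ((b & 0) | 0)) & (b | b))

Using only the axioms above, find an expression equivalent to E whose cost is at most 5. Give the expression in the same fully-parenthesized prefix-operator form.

1. [or_false →] ((b & 0) | 0)  →  (b & 0);  E = ((0 | (b & 0)) & (b | b))
2. [or_idem →] (b | b)  →  b;  E = ((0 | (b & 0)) & b)
3. [and_false →] (b & 0)  →  0;  E = ((0 | 0) & b)
4. [or_false →] (0 | 0)  →  0;  cost 5 ≤ 5, done

(0 & b)   [cost 5]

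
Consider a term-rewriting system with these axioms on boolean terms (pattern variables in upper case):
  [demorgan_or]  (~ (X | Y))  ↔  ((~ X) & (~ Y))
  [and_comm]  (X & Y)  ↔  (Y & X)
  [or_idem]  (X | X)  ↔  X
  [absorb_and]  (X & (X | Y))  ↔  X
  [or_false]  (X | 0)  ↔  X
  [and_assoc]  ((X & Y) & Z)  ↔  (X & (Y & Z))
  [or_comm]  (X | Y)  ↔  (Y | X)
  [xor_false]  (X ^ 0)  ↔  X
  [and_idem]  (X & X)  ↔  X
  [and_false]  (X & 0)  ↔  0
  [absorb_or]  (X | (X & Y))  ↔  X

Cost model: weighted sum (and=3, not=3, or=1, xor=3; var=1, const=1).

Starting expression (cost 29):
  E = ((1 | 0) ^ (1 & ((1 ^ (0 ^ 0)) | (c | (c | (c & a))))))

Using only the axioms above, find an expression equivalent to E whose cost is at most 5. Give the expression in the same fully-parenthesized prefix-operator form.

(1 ^ 1)   [cost 5]

step 1: absorb_or (→) rewrites (c | (c & a)) into c, now ((1 | 0) ^ (1 & ((1 ^ (0 ^ 0)) | (c | c))))
step 2: xor_false (→) rewrites (0 ^ 0) into 0, now ((1 | 0) ^ (1 & ((1 ^ 0) | (c | c))))
step 3: or_false (→) rewrites (1 | 0) into 1, now (1 ^ (1 & ((1 ^ 0) | (c | c))))
step 4: xor_false (→) rewrites (1 ^ 0) into 1, now (1 ^ (1 & (1 | (c | c))))
step 5: or_idem (→) rewrites (c | c) into c, now (1 ^ (1 & (1 | c)))
step 6: absorb_and (→) rewrites (1 & (1 | c)) into 1, reaching cost 5 (bound 5)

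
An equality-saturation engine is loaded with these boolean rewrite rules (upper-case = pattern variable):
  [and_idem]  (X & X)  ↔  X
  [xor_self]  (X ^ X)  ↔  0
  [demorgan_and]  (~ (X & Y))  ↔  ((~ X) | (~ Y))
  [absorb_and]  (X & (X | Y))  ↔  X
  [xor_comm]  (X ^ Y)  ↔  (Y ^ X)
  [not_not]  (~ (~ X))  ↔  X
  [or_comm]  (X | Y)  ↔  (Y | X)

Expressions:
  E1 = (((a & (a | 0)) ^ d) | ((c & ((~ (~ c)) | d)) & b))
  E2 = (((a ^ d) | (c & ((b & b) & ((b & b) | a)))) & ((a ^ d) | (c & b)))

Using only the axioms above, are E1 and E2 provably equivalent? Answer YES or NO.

1. [not_not →] (~ (~ c))  →  c;  E1 = (((a & (a | 0)) ^ d) | ((c & (c | d)) & b))
2. [absorb_and →] (a & (a | 0))  →  a;  E1 = ((a ^ d) | ((c & (c | d)) & b))
3. [absorb_and →] (c & (c | d))  →  c;  E1 = ((a ^ d) | (c & b))
4. [and_idem ←] ((a ^ d) | (c & b))  →  (((a ^ d) | (c & b)) & ((a ^ d) | (c & b)))
5. [and_idem ←] b  →  (b & b);  E1 = (((a ^ d) | (c & (b & b))) & ((a ^ d) | (c & b)))
6. [absorb_and ←] (b & b)  →  ((b & b) & ((b & b) | a));  this is E2

YES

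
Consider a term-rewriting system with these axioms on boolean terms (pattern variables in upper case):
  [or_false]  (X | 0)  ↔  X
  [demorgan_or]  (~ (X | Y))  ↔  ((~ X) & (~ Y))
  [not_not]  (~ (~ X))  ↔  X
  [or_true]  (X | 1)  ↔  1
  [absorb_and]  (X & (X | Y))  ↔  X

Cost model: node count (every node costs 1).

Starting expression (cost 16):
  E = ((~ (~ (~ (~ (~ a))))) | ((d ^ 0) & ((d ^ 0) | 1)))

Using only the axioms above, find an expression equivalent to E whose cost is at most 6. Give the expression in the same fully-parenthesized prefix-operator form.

((~ a) | (d ^ 0))   [cost 6]

1. [absorb_and →] ((d ^ 0) & ((d ^ 0) | 1))  →  (d ^ 0);  E = ((~ (~ (~ (~ (~ a))))) | (d ^ 0))
2. [not_not →] (~ (~ a))  →  a;  E = ((~ (~ (~ a))) | (d ^ 0))
3. [not_not →] (~ (~ (~ a)))  →  (~ a);  cost 6 ≤ 6, done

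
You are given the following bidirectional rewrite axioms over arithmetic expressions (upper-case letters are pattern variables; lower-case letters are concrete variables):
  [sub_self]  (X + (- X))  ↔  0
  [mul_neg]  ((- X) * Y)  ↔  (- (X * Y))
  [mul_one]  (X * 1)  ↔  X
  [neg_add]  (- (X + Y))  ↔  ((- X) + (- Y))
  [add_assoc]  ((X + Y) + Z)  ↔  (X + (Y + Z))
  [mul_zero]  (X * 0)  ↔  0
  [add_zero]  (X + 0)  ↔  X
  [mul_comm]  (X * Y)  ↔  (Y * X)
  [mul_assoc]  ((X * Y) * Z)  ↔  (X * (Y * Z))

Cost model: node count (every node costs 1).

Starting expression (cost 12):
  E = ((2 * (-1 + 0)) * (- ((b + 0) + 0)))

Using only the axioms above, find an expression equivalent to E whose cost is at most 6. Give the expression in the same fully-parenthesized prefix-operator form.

1. [add_zero →] ((b + 0) + 0)  →  (b + 0);  E = ((2 * (-1 + 0)) * (- (b + 0)))
2. [add_zero →] (-1 + 0)  →  -1;  E = ((2 * -1) * (- (b + 0)))
3. [mul_comm →] (2 * -1)  →  (-1 * 2);  E = ((-1 * 2) * (- (b + 0)))
4. [add_zero →] (b + 0)  →  b;  cost 6 ≤ 6, done

((-1 * 2) * (- b))   [cost 6]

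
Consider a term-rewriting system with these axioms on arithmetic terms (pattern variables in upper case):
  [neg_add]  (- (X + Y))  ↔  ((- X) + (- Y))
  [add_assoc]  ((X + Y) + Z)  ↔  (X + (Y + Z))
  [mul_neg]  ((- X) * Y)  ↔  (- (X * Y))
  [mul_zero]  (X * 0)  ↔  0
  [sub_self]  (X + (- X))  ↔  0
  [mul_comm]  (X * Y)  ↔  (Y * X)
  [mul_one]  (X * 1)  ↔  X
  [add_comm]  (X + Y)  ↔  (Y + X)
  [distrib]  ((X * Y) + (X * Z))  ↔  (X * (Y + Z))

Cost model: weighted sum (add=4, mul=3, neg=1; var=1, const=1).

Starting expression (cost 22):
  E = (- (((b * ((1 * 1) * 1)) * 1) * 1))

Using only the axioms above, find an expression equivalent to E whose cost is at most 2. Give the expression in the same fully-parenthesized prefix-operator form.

(- b)   [cost 2]

(1) ((b * ((1 * 1) * 1)) * 1)  =[mul_one →]=  (b * ((1 * 1) * 1))    ⊢ (- ((b * ((1 * 1) * 1)) * 1))
(2) (1 * 1)  =[mul_one →]=  1    ⊢ (- ((b * (1 * 1)) * 1))
(3) (1 * 1)  =[mul_one →]=  1    ⊢ (- ((b * 1) * 1))
(4) (b * 1)  =[mul_one →]=  b    ⊢ (- (b * 1))
(5) (b * 1)  =[mul_one →]=  b    ⊢ cost 2, within 2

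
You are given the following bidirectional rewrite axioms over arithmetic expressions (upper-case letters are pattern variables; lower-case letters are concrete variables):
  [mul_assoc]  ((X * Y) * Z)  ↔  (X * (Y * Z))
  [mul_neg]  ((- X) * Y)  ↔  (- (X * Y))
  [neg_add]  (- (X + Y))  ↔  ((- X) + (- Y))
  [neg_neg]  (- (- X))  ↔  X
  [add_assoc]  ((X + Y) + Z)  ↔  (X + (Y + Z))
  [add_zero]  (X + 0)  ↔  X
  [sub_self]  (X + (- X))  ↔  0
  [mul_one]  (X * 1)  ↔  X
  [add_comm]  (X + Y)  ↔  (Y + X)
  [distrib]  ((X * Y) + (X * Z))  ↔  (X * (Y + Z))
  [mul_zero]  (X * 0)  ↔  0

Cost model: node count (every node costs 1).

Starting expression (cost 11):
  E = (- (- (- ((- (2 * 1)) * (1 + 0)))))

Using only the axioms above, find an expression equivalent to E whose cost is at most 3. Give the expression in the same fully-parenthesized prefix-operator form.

(1) (- (- (- ((- (2 * 1)) * (1 + 0)))))  =[neg_neg →]=  (- ((- (2 * 1)) * (1 + 0)))
(2) (2 * 1)  =[mul_one →]=  2    ⊢ (- ((- 2) * (1 + 0)))
(3) (1 + 0)  =[add_zero →]=  1    ⊢ (- ((- 2) * 1))
(4) ((- 2) * 1)  =[mul_neg →]=  (- (2 * 1))    ⊢ (- (- (2 * 1)))
(5) (2 * 1)  =[mul_one →]=  2    ⊢ cost 3, within 3

(- (- 2))   [cost 3]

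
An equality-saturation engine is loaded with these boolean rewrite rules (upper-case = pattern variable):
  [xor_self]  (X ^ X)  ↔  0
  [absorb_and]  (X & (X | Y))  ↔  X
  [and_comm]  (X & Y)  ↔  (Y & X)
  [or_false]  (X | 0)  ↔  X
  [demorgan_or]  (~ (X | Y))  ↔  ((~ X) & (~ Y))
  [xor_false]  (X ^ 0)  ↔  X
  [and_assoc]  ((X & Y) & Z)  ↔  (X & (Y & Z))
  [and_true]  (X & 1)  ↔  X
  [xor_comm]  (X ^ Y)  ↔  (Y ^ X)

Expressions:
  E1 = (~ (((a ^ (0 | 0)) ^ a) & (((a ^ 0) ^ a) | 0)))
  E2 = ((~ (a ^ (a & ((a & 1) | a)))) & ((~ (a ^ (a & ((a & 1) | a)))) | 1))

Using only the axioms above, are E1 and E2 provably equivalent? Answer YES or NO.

1. [or_false →] (0 | 0)  →  0;  E1 = (~ (((a ^ 0) ^ a) & (((a ^ 0) ^ a) | 0)))
2. [absorb_and →] (((a ^ 0) ^ a) & (((a ^ 0) ^ a) | 0))  →  ((a ^ 0) ^ a);  E1 = (~ ((a ^ 0) ^ a))
3. [xor_false →] (a ^ 0)  →  a;  E1 = (~ (a ^ a))
4. [absorb_and ←] a  →  (a & (a | a));  E1 = (~ (a ^ (a & (a | a))))
5. [and_true ←] a  →  (a & 1);  E1 = (~ (a ^ (a & ((a & 1) | a))))
6. [absorb_and ←] (~ (a ^ (a & ((a & 1) | a))))  →  ((~ (a ^ (a & ((a & 1) | a)))) & ((~ (a ^ (a & ((a & 1) | a)))) | 1));  this is E2

YES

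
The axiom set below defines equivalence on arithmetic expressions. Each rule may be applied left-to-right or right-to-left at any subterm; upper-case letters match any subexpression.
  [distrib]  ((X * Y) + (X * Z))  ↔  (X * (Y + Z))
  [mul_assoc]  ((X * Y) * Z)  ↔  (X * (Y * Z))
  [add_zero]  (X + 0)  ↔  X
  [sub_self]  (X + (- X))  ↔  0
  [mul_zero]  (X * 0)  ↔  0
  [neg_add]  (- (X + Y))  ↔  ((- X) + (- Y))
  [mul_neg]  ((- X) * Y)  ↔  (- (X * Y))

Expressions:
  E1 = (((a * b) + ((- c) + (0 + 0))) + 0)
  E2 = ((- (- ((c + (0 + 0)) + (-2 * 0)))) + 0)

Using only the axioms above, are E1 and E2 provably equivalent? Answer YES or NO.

The axioms are sound identities: if E1 ↔* E2 then E1 and E2 evaluate identically under any assignment.
Under a=0, b=0, c=1: E1 evaluates to -1, E2 to 1. Distinct ⇒ no rewrite sequence connects them.

NO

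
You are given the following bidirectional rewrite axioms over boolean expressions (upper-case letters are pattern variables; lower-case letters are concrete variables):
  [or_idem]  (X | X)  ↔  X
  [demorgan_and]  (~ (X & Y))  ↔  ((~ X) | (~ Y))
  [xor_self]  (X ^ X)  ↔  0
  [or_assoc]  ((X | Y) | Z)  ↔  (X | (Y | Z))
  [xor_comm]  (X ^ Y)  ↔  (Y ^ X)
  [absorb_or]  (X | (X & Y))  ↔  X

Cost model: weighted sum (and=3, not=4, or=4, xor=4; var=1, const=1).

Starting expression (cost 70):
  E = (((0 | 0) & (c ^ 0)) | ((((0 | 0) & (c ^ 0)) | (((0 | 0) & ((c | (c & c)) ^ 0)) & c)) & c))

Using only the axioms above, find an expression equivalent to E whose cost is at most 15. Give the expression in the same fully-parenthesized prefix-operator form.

(1) (c | (c & c))  =[absorb_or →]=  c    ⊢ (((0 | 0) & (c ^ 0)) | ((((0 | 0) & (c ^ 0)) | (((0 | 0) & (c ^ 0)) & c)) & c))
(2) (((0 | 0) & (c ^ 0)) | (((0 | 0) & (c ^ 0)) & c))  =[absorb_or →]=  ((0 | 0) & (c ^ 0))    ⊢ (((0 | 0) & (c ^ 0)) | (((0 | 0) & (c ^ 0)) & c))
(3) (((0 | 0) & (c ^ 0)) | (((0 | 0) & (c ^ 0)) & c))  =[absorb_or →]=  ((0 | 0) & (c ^ 0))    ⊢ cost 15, within 15

((0 | 0) & (c ^ 0))   [cost 15]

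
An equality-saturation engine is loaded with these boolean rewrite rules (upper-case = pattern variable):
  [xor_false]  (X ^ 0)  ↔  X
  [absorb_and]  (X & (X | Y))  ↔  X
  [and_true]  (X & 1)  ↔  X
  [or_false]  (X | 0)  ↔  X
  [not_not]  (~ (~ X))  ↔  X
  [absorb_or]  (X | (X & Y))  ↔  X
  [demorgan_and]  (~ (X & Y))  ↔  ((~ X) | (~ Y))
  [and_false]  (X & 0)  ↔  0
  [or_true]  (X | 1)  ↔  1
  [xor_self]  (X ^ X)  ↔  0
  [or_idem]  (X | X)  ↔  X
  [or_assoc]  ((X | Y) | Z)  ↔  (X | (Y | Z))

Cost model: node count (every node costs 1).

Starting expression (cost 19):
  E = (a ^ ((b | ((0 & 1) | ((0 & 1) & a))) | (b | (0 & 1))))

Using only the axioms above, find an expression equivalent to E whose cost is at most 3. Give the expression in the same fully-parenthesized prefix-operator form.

(a ^ b)   [cost 3]

1. [absorb_or →] ((0 & 1) | ((0 & 1) & a))  →  (0 & 1);  E = (a ^ ((b | (0 & 1)) | (b | (0 & 1))))
2. [or_idem →] ((b | (0 & 1)) | (b | (0 & 1)))  →  (b | (0 & 1));  E = (a ^ (b | (0 & 1)))
3. [and_true →] (0 & 1)  →  0;  E = (a ^ (b | 0))
4. [or_false →] (b | 0)  →  b;  cost 3 ≤ 3, done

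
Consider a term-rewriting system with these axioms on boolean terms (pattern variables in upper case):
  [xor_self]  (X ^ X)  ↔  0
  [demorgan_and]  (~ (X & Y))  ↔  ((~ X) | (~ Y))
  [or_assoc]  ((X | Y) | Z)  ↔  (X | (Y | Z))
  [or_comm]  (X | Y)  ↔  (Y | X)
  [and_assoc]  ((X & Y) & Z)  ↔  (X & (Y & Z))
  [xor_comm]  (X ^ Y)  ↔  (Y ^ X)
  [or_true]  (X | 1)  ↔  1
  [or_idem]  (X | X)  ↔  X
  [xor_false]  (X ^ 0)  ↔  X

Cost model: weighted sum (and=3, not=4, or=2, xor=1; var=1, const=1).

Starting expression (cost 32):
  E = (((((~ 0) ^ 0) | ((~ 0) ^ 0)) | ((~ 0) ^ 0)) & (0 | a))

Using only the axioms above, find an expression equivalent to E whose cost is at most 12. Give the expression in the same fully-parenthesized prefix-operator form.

((~ 0) & (a | 0))   [cost 12]

(1) (((~ 0) ^ 0) | ((~ 0) ^ 0))  =[or_idem →]=  ((~ 0) ^ 0)    ⊢ ((((~ 0) ^ 0) | ((~ 0) ^ 0)) & (0 | a))
(2) (((~ 0) ^ 0) | ((~ 0) ^ 0))  =[or_idem →]=  ((~ 0) ^ 0)    ⊢ (((~ 0) ^ 0) & (0 | a))
(3) (0 | a)  =[or_comm →]=  (a | 0)    ⊢ (((~ 0) ^ 0) & (a | 0))
(4) ((~ 0) ^ 0)  =[xor_false →]=  (~ 0)    ⊢ cost 12, within 12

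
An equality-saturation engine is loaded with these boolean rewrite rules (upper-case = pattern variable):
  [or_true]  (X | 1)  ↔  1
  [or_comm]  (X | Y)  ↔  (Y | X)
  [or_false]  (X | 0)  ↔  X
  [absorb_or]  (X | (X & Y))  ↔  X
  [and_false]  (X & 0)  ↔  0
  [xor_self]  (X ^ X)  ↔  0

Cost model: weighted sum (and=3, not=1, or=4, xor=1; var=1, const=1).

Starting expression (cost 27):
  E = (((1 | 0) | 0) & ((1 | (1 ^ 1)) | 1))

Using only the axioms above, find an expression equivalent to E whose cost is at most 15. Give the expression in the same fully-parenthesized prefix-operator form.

step 1: xor_self (→) rewrites (1 ^ 1) into 0, now (((1 | 0) | 0) & ((1 | 0) | 1))
step 2: or_false (→) rewrites (1 | 0) into 1, now (((1 | 0) | 0) & (1 | 1))
step 3: or_false (→) rewrites ((1 | 0) | 0) into (1 | 0), reaching cost 15 (bound 15)

((1 | 0) & (1 | 1))   [cost 15]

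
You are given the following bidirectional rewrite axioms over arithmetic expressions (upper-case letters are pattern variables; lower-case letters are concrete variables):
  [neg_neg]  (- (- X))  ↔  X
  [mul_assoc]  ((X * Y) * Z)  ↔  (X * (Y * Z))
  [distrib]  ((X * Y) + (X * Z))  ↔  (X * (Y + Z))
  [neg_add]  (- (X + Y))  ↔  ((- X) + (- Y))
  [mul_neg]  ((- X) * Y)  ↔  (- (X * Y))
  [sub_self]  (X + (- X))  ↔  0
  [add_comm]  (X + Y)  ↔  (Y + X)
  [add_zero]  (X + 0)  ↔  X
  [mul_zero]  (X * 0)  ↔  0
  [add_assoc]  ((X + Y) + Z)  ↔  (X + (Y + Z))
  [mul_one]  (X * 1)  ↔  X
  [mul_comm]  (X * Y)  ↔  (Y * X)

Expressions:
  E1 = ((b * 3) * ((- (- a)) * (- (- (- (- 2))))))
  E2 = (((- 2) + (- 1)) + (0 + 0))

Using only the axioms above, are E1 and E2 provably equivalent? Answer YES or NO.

Every axiom is a valid identity, so a rewrite proof would force E1 and E2 to agree under every assignment.
At a=0, b=0: E1 = 0 but E2 = -3; they differ, so no derivation exists.

NO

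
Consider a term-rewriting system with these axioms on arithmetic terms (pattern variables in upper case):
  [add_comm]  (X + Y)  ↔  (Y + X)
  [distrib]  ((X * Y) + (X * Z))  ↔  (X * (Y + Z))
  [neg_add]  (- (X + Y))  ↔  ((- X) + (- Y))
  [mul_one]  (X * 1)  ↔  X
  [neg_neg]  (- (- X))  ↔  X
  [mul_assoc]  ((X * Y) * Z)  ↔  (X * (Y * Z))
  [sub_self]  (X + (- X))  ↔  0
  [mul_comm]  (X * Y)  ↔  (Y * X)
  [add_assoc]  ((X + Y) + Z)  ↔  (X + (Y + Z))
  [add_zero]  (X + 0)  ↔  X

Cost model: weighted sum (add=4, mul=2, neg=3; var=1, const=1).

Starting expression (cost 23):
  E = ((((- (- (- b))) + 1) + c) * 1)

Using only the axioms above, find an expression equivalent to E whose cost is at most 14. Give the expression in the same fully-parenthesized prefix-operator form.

((- b) + (1 + c))   [cost 14]

(1) (((- (- (- b))) + 1) + c)  =[add_assoc →]=  ((- (- (- b))) + (1 + c))    ⊢ (((- (- (- b))) + (1 + c)) * 1)
(2) (- (- b))  =[neg_neg →]=  b    ⊢ (((- b) + (1 + c)) * 1)
(3) (((- b) + (1 + c)) * 1)  =[mul_one →]=  ((- b) + (1 + c))    ⊢ cost 14, within 14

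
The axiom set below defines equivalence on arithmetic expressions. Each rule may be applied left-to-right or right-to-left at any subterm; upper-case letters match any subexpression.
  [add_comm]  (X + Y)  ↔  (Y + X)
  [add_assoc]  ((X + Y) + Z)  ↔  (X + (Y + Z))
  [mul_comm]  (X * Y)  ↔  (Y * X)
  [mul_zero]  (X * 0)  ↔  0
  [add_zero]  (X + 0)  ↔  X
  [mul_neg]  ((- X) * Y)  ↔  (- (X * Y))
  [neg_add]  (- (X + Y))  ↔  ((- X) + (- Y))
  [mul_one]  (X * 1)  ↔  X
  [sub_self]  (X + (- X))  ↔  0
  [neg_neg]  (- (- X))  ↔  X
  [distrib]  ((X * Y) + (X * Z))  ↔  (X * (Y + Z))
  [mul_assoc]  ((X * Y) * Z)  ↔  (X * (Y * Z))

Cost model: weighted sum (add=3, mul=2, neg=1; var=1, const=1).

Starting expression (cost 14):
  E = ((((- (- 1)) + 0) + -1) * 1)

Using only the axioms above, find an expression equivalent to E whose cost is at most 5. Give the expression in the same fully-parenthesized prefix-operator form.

1. [add_zero →] ((- (- 1)) + 0)  →  (- (- 1));  E = (((- (- 1)) + -1) * 1)
2. [mul_one →] (((- (- 1)) + -1) * 1)  →  ((- (- 1)) + -1)
3. [neg_neg →] (- (- 1))  →  1;  cost 5 ≤ 5, done

(1 + -1)   [cost 5]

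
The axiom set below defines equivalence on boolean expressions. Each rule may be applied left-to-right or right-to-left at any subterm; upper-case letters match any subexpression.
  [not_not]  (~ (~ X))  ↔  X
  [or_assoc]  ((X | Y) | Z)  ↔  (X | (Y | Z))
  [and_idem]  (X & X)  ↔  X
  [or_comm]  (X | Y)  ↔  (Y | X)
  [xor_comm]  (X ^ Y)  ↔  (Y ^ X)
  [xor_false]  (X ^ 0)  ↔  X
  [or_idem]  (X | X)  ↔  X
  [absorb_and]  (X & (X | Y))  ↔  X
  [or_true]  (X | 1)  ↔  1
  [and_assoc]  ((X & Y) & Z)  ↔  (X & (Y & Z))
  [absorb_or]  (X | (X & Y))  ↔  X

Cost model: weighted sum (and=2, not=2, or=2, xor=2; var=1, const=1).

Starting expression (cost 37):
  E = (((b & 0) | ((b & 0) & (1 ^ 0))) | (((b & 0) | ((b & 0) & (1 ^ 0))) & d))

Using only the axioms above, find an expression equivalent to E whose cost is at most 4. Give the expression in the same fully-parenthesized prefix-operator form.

step 1: absorb_or (→) rewrites (((b & 0) | ((b & 0) & (1 ^ 0))) | (((b & 0) | ((b & 0) & (1 ^ 0))) & d)) into ((b & 0) | ((b & 0) & (1 ^ 0)))
step 2: xor_false (→) rewrites (1 ^ 0) into 1, now ((b & 0) | ((b & 0) & 1))
step 3: absorb_or (→) rewrites ((b & 0) | ((b & 0) & 1)) into (b & 0), reaching cost 4 (bound 4)

(b & 0)   [cost 4]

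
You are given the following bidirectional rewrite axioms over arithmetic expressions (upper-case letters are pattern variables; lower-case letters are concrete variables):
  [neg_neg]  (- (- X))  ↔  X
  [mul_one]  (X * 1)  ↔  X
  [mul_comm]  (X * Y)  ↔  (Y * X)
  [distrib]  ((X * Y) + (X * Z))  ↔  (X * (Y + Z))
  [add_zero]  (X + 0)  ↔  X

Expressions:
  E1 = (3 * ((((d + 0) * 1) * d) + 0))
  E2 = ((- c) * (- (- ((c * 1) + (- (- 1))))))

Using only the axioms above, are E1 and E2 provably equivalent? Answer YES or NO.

NO

All listed rules preserve value, hence provable equivalence implies equal values everywhere; look for a separating assignment.
c=0, d=1 gives E1 ↦ 3, E2 ↦ 0; values differ ⇒ not provably equivalent.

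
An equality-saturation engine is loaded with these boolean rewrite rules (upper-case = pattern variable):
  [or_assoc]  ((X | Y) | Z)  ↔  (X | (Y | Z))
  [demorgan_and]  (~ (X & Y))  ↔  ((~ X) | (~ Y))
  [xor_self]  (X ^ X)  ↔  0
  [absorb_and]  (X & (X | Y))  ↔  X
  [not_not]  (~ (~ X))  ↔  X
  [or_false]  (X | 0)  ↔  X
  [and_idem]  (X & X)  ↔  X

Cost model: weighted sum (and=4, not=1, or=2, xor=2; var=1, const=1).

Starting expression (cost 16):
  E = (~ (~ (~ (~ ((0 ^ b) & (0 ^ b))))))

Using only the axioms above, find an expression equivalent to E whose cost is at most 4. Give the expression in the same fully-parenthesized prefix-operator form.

(1) ((0 ^ b) & (0 ^ b))  =[and_idem →]=  (0 ^ b)    ⊢ (~ (~ (~ (~ (0 ^ b)))))
(2) (~ (~ (0 ^ b)))  =[not_not →]=  (0 ^ b)    ⊢ (~ (~ (0 ^ b)))
(3) (~ (~ (0 ^ b)))  =[not_not →]=  (0 ^ b)    ⊢ cost 4, within 4

(0 ^ b)   [cost 4]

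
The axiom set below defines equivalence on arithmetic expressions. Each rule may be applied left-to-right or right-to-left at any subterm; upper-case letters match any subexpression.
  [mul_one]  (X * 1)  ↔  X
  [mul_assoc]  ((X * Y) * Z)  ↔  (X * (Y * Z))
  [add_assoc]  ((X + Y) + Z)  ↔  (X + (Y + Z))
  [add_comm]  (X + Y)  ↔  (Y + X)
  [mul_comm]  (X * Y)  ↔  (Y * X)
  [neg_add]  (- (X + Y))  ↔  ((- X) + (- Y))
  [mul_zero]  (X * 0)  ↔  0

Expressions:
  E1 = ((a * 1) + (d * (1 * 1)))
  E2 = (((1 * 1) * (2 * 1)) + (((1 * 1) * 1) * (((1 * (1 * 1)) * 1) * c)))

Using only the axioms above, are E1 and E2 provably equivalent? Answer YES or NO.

The axioms are sound identities: if E1 ↔* E2 then E1 and E2 evaluate identically under any assignment.
Under a=0, c=0, d=0: E1 evaluates to 0, E2 to 2. Distinct ⇒ no rewrite sequence connects them.

NO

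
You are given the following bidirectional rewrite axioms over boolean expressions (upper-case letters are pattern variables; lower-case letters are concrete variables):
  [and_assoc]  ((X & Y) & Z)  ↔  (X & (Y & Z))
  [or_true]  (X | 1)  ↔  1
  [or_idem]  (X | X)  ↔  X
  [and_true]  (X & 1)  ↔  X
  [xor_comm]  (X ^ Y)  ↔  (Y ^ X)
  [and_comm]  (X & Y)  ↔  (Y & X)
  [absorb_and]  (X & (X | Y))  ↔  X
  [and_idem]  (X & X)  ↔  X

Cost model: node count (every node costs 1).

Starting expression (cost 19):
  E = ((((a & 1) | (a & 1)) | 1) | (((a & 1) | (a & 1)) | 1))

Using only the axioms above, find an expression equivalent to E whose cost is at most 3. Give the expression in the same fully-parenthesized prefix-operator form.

1. [or_idem →] ((((a & 1) | (a & 1)) | 1) | (((a & 1) | (a & 1)) | 1))  →  (((a & 1) | (a & 1)) | 1)
2. [or_idem →] ((a & 1) | (a & 1))  →  (a & 1);  E = ((a & 1) | 1)
3. [and_true →] (a & 1)  →  a;  cost 3 ≤ 3, done

(a | 1)   [cost 3]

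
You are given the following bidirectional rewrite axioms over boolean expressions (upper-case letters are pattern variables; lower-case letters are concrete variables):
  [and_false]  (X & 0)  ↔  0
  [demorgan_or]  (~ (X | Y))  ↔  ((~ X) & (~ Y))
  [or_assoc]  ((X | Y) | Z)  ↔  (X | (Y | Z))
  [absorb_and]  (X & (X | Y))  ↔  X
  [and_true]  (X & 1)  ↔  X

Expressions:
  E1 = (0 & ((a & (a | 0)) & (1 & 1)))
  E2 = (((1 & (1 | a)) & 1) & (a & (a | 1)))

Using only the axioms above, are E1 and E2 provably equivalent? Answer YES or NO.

Every axiom is a valid identity, so a rewrite proof would force E1 and E2 to agree under every assignment.
At a=1: E1 = 0 but E2 = 1; they differ, so no derivation exists.

NO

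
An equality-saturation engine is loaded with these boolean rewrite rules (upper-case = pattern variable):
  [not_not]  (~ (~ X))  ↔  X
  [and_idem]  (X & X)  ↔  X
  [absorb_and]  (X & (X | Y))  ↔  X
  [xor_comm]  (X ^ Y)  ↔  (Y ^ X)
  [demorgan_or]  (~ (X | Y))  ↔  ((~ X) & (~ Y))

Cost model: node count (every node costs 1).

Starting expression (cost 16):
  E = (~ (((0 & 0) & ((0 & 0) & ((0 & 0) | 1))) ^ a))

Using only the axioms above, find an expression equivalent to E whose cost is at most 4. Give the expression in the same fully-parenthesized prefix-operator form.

(~ (0 ^ a))   [cost 4]

step 1: absorb_and (→) rewrites ((0 & 0) & ((0 & 0) | 1)) into (0 & 0), now (~ (((0 & 0) & (0 & 0)) ^ a))
step 2: and_idem (→) rewrites ((0 & 0) & (0 & 0)) into (0 & 0), now (~ ((0 & 0) ^ a))
step 3: and_idem (→) rewrites (0 & 0) into 0, reaching cost 4 (bound 4)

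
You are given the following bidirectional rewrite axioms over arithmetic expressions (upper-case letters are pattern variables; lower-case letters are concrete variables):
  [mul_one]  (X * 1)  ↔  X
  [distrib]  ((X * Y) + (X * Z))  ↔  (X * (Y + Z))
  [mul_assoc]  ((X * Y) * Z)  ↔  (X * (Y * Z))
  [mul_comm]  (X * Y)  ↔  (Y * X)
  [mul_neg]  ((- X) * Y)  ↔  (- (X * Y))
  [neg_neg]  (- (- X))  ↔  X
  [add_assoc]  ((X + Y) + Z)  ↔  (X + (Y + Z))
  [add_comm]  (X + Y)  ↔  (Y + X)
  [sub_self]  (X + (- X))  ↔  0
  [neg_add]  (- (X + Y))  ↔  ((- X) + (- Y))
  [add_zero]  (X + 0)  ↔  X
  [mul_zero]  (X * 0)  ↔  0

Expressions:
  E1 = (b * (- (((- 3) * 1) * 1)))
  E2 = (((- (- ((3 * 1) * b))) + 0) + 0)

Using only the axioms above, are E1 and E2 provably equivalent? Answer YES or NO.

YES

1. [mul_one →] ((- 3) * 1)  →  (- 3);  E1 = (b * (- ((- 3) * 1)))
2. [mul_neg →] ((- 3) * 1)  →  (- (3 * 1));  E1 = (b * (- (- (3 * 1))))
3. [neg_neg →] (- (- (3 * 1)))  →  (3 * 1);  E1 = (b * (3 * 1))
4. [mul_comm →] (b * (3 * 1))  →  ((3 * 1) * b)
5. [neg_neg ←] ((3 * 1) * b)  →  (- (- ((3 * 1) * b)))
6. [add_zero ←] (- (- ((3 * 1) * b)))  →  ((- (- ((3 * 1) * b))) + 0)
7. [add_zero ←] ((- (- ((3 * 1) * b))) + 0)  →  (((- (- ((3 * 1) * b))) + 0) + 0);  this is E2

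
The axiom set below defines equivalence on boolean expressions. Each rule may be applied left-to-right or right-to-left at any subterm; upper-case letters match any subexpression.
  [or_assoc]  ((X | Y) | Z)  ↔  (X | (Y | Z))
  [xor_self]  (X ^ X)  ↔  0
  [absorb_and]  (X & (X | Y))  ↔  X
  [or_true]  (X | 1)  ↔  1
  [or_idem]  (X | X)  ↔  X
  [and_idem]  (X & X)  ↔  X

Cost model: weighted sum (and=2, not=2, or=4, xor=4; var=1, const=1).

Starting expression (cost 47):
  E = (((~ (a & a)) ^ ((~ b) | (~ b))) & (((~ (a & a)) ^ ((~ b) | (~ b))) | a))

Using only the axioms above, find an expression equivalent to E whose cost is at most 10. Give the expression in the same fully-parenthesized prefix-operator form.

((~ a) ^ (~ b))   [cost 10]

step 1: absorb_and (→) rewrites (((~ (a & a)) ^ ((~ b) | (~ b))) & (((~ (a & a)) ^ ((~ b) | (~ b))) | a)) into ((~ (a & a)) ^ ((~ b) | (~ b)))
step 2: or_idem (→) rewrites ((~ b) | (~ b)) into (~ b), now ((~ (a & a)) ^ (~ b))
step 3: and_idem (→) rewrites (a & a) into a, reaching cost 10 (bound 10)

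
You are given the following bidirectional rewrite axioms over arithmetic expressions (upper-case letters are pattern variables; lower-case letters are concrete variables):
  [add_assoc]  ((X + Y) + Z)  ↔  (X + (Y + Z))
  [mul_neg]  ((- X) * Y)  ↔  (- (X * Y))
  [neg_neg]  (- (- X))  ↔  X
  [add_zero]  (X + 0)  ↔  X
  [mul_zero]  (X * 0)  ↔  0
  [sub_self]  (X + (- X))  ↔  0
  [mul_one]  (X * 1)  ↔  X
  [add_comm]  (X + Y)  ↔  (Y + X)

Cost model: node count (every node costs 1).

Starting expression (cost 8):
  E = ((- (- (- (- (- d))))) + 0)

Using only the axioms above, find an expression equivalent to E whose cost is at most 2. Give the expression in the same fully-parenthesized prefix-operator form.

1. [neg_neg →] (- (- (- d)))  →  (- d);  E = ((- (- (- d))) + 0)
2. [neg_neg →] (- (- (- d)))  →  (- d);  E = ((- d) + 0)
3. [add_zero →] ((- d) + 0)  →  (- d);  cost 2 ≤ 2, done

(- d)   [cost 2]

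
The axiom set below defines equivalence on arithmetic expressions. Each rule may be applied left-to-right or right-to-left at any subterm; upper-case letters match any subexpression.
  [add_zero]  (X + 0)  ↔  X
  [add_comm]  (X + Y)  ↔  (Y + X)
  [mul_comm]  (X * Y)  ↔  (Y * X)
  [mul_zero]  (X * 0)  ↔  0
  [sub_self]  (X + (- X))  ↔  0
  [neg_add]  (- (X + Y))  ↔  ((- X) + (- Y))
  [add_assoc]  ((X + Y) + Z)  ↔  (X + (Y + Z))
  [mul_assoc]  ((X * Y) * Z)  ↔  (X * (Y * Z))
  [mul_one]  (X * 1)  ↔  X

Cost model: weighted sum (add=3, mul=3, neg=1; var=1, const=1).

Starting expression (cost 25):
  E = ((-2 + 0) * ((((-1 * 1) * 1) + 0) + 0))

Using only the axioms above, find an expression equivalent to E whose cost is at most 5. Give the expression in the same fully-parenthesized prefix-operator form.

step 1: mul_one (→) rewrites (-1 * 1) into -1, now ((-2 + 0) * (((-1 * 1) + 0) + 0))
step 2: mul_one (→) rewrites (-1 * 1) into -1, now ((-2 + 0) * ((-1 + 0) + 0))
step 3: add_zero (→) rewrites (-1 + 0) into -1, now ((-2 + 0) * (-1 + 0))
step 4: add_zero (→) rewrites (-2 + 0) into -2, now (-2 * (-1 + 0))
step 5: add_zero (→) rewrites (-1 + 0) into -1, reaching cost 5 (bound 5)

(-2 * -1)   [cost 5]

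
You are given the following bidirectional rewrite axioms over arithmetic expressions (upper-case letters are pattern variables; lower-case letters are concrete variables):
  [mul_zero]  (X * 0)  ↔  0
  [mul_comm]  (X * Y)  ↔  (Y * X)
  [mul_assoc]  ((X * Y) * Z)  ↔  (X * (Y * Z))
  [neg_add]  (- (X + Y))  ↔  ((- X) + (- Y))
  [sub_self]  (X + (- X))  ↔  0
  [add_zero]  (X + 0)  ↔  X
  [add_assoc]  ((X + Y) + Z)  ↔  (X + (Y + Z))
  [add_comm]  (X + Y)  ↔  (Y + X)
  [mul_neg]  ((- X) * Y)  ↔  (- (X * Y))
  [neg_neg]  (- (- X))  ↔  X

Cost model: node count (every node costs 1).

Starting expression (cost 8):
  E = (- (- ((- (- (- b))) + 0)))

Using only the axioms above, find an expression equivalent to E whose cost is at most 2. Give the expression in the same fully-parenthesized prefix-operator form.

step 1: neg_neg (→) rewrites (- (- (- b))) into (- b), now (- (- ((- b) + 0)))
step 2: add_zero (→) rewrites ((- b) + 0) into (- b), now (- (- (- b)))
step 3: neg_neg (→) rewrites (- (- b)) into b, reaching cost 2 (bound 2)

(- b)   [cost 2]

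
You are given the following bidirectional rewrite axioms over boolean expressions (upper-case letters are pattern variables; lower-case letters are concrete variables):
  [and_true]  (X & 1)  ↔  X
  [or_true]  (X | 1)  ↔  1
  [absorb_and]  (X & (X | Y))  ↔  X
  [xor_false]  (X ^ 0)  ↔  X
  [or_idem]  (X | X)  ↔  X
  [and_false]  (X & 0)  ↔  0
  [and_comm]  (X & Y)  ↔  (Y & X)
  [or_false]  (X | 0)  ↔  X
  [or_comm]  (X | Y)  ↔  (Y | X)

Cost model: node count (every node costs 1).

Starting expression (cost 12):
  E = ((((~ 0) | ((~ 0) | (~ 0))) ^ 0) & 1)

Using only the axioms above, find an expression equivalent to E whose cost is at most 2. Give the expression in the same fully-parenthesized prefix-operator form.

(~ 0)   [cost 2]

step 1: or_idem (→) rewrites ((~ 0) | (~ 0)) into (~ 0), now ((((~ 0) | (~ 0)) ^ 0) & 1)
step 2: or_idem (→) rewrites ((~ 0) | (~ 0)) into (~ 0), now (((~ 0) ^ 0) & 1)
step 3: and_true (→) rewrites (((~ 0) ^ 0) & 1) into ((~ 0) ^ 0)
step 4: xor_false (→) rewrites ((~ 0) ^ 0) into (~ 0), reaching cost 2 (bound 2)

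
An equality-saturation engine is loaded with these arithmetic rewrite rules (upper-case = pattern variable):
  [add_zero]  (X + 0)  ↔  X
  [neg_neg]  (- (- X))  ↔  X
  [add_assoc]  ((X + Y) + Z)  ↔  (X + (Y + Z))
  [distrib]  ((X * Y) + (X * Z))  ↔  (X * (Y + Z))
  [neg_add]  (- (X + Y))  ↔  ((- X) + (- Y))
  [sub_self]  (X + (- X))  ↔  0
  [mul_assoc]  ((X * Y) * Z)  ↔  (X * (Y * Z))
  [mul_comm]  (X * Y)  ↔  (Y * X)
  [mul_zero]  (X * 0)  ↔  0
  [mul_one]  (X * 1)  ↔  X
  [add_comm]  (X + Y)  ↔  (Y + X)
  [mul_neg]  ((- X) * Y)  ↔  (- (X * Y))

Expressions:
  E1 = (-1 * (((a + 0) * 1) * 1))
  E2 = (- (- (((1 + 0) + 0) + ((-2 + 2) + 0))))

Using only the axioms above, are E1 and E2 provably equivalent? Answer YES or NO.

NO

All listed rules preserve value, hence provable equivalence implies equal values everywhere; look for a separating assignment.
a=0 gives E1 ↦ 0, E2 ↦ 1; values differ ⇒ not provably equivalent.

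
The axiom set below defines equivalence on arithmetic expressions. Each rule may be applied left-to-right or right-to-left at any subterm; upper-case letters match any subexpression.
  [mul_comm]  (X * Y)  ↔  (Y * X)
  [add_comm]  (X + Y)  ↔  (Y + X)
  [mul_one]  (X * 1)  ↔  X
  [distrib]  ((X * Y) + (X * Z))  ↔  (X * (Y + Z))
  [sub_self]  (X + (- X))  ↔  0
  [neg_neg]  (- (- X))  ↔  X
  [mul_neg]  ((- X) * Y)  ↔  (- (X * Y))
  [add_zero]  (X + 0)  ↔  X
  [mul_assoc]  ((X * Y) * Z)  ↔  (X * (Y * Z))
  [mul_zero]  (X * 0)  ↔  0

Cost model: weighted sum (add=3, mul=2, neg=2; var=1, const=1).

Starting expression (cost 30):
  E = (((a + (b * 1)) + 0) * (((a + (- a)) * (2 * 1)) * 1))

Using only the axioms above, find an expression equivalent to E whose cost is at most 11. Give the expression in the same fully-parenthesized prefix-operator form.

((a + b) * (0 * 2))   [cost 11]

step 1: sub_self (→) rewrites (a + (- a)) into 0, now (((a + (b * 1)) + 0) * ((0 * (2 * 1)) * 1))
step 2: mul_one (→) rewrites (2 * 1) into 2, now (((a + (b * 1)) + 0) * ((0 * 2) * 1))
step 3: mul_one (→) rewrites (b * 1) into b, now (((a + b) + 0) * ((0 * 2) * 1))
step 4: add_zero (→) rewrites ((a + b) + 0) into (a + b), now ((a + b) * ((0 * 2) * 1))
step 5: mul_one (→) rewrites ((0 * 2) * 1) into (0 * 2), reaching cost 11 (bound 11)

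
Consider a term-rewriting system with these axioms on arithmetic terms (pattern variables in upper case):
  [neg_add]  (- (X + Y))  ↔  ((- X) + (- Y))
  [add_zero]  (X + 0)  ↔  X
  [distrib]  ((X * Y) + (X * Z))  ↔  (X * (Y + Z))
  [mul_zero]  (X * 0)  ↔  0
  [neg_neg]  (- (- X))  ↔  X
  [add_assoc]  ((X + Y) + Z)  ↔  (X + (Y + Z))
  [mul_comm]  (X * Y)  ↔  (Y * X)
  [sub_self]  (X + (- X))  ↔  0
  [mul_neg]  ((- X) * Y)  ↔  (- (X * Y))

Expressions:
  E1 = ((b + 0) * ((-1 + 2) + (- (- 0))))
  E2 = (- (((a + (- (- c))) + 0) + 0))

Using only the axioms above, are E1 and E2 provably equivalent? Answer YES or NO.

NO

Every axiom is a valid identity, so a rewrite proof would force E1 and E2 to agree under every assignment.
At a=0, b=0, c=1: E1 = 0 but E2 = -1; they differ, so no derivation exists.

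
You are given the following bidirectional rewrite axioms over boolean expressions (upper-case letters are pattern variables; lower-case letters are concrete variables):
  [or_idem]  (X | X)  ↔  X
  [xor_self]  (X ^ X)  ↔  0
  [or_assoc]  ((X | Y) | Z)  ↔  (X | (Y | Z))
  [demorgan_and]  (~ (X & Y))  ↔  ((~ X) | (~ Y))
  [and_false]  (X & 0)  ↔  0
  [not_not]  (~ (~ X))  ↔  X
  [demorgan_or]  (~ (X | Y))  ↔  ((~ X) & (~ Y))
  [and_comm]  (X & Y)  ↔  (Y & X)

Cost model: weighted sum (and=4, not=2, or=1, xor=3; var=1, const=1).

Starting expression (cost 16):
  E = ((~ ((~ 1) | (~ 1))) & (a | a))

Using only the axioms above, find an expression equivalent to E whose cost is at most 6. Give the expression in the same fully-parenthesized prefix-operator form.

(1) ((~ 1) | (~ 1))  =[or_idem →]=  (~ 1)    ⊢ ((~ (~ 1)) & (a | a))
(2) (a | a)  =[or_idem →]=  a    ⊢ ((~ (~ 1)) & a)
(3) (~ (~ 1))  =[not_not →]=  1    ⊢ cost 6, within 6

(1 & a)   [cost 6]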